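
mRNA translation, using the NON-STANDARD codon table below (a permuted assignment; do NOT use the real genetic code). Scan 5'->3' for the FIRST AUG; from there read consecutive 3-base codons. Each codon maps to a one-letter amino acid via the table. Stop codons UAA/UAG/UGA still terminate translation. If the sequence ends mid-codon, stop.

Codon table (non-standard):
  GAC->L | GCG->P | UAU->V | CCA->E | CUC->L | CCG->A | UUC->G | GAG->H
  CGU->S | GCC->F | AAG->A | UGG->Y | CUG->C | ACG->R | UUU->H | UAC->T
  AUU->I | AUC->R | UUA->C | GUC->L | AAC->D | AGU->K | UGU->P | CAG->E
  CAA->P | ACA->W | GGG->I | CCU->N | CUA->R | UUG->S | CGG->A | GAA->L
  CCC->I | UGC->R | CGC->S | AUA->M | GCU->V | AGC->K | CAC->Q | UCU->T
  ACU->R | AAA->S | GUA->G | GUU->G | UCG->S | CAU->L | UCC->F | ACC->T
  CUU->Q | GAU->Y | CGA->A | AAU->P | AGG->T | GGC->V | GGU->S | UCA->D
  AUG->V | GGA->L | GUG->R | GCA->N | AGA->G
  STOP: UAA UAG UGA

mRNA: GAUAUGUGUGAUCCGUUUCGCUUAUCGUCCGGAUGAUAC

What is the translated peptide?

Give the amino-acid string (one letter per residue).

start AUG at pos 3
pos 3: AUG -> V; peptide=V
pos 6: UGU -> P; peptide=VP
pos 9: GAU -> Y; peptide=VPY
pos 12: CCG -> A; peptide=VPYA
pos 15: UUU -> H; peptide=VPYAH
pos 18: CGC -> S; peptide=VPYAHS
pos 21: UUA -> C; peptide=VPYAHSC
pos 24: UCG -> S; peptide=VPYAHSCS
pos 27: UCC -> F; peptide=VPYAHSCSF
pos 30: GGA -> L; peptide=VPYAHSCSFL
pos 33: UGA -> STOP

Answer: VPYAHSCSFL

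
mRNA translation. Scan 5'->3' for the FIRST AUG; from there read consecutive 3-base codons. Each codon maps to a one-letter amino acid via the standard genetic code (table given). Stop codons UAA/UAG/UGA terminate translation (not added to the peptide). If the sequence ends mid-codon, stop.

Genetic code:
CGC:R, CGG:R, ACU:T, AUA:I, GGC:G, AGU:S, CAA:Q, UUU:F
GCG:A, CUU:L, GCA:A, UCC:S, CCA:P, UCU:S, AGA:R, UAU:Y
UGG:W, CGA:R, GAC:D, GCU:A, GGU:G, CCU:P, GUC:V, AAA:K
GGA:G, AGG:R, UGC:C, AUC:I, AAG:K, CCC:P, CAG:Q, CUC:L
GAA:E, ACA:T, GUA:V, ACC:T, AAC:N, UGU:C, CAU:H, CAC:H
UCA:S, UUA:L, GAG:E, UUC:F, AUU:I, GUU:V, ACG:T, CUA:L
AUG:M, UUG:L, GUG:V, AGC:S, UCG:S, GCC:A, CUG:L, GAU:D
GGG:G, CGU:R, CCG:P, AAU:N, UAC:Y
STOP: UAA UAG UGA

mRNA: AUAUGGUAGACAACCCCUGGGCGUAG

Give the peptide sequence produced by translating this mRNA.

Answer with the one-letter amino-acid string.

Answer: MVDNPWA

Derivation:
start AUG at pos 2
pos 2: AUG -> M; peptide=M
pos 5: GUA -> V; peptide=MV
pos 8: GAC -> D; peptide=MVD
pos 11: AAC -> N; peptide=MVDN
pos 14: CCC -> P; peptide=MVDNP
pos 17: UGG -> W; peptide=MVDNPW
pos 20: GCG -> A; peptide=MVDNPWA
pos 23: UAG -> STOP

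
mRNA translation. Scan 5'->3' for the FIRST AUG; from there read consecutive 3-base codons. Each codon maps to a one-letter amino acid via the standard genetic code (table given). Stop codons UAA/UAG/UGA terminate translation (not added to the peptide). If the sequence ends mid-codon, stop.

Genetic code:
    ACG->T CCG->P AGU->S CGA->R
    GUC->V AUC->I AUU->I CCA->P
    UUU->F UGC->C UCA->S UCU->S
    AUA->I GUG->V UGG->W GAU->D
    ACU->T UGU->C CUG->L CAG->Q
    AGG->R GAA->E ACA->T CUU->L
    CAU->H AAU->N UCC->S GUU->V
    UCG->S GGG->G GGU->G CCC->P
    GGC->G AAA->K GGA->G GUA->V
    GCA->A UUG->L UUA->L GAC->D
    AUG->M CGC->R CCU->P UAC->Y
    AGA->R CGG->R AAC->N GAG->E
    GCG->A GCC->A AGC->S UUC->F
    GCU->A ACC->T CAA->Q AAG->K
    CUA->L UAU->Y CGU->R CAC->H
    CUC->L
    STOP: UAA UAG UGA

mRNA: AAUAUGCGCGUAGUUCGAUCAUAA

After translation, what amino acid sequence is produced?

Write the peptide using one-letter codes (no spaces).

Answer: MRVVRS

Derivation:
start AUG at pos 3
pos 3: AUG -> M; peptide=M
pos 6: CGC -> R; peptide=MR
pos 9: GUA -> V; peptide=MRV
pos 12: GUU -> V; peptide=MRVV
pos 15: CGA -> R; peptide=MRVVR
pos 18: UCA -> S; peptide=MRVVRS
pos 21: UAA -> STOP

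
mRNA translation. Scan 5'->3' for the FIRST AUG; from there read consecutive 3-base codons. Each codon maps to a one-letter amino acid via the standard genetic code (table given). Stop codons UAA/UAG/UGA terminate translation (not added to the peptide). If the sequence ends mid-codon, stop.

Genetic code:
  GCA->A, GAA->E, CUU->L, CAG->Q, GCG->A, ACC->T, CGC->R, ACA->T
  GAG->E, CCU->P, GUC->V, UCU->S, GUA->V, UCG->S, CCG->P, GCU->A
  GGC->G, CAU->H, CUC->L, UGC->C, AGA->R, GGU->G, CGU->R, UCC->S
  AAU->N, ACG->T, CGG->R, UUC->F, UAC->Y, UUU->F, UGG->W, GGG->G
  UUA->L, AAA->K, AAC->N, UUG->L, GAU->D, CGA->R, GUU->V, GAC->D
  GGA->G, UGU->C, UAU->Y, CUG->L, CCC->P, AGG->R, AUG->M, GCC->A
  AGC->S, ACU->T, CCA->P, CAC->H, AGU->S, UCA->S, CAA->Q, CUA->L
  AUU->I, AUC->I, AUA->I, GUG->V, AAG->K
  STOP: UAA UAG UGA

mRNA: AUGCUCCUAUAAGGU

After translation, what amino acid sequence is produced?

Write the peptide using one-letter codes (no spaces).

Answer: MLL

Derivation:
start AUG at pos 0
pos 0: AUG -> M; peptide=M
pos 3: CUC -> L; peptide=ML
pos 6: CUA -> L; peptide=MLL
pos 9: UAA -> STOP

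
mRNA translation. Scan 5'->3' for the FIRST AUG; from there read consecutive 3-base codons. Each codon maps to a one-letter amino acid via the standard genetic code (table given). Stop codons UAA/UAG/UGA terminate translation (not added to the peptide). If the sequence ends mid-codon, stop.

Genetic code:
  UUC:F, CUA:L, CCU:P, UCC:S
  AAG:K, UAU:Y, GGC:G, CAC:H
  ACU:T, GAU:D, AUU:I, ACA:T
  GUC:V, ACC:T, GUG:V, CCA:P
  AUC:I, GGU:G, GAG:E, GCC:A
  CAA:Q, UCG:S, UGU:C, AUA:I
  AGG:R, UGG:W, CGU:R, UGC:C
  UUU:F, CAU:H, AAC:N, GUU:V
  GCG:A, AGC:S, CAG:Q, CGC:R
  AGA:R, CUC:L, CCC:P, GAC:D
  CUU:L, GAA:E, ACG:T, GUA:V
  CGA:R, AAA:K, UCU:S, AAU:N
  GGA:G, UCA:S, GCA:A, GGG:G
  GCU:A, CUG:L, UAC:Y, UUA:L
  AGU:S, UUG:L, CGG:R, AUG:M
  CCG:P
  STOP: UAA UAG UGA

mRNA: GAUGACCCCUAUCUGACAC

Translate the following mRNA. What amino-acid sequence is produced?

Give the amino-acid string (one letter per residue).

Answer: MTPI

Derivation:
start AUG at pos 1
pos 1: AUG -> M; peptide=M
pos 4: ACC -> T; peptide=MT
pos 7: CCU -> P; peptide=MTP
pos 10: AUC -> I; peptide=MTPI
pos 13: UGA -> STOP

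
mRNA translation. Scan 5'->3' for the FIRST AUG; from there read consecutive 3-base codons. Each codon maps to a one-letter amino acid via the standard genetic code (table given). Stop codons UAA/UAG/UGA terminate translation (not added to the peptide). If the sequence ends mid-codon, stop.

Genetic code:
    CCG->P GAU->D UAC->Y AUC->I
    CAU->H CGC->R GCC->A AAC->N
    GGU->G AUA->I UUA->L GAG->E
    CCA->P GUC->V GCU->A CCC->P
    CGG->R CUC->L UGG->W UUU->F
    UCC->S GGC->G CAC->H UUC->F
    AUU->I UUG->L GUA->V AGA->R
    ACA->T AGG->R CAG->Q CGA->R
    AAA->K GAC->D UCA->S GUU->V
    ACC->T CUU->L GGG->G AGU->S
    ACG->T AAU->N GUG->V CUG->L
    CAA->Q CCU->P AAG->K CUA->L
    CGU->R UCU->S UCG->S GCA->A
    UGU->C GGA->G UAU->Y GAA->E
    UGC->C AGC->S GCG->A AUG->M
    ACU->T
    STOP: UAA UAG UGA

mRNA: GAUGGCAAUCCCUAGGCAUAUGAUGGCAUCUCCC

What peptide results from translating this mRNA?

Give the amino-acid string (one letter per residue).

start AUG at pos 1
pos 1: AUG -> M; peptide=M
pos 4: GCA -> A; peptide=MA
pos 7: AUC -> I; peptide=MAI
pos 10: CCU -> P; peptide=MAIP
pos 13: AGG -> R; peptide=MAIPR
pos 16: CAU -> H; peptide=MAIPRH
pos 19: AUG -> M; peptide=MAIPRHM
pos 22: AUG -> M; peptide=MAIPRHMM
pos 25: GCA -> A; peptide=MAIPRHMMA
pos 28: UCU -> S; peptide=MAIPRHMMAS
pos 31: CCC -> P; peptide=MAIPRHMMASP
pos 34: only 0 nt remain (<3), stop (end of mRNA)

Answer: MAIPRHMMASP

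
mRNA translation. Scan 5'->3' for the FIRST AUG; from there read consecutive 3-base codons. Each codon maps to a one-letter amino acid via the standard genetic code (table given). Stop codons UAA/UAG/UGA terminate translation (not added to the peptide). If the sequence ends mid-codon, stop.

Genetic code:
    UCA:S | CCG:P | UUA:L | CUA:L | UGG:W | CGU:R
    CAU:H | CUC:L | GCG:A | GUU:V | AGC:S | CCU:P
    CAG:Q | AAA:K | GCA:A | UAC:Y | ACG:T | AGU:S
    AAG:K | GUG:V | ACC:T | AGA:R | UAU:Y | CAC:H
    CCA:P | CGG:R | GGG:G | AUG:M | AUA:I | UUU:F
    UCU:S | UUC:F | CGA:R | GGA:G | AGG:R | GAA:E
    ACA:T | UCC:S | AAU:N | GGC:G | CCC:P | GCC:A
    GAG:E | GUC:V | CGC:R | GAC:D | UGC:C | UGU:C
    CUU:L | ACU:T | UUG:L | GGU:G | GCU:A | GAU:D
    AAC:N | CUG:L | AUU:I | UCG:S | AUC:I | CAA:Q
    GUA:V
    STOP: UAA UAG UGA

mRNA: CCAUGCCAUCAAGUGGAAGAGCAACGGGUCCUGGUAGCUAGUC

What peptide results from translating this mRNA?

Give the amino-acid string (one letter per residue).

Answer: MPSSGRATGPGS

Derivation:
start AUG at pos 2
pos 2: AUG -> M; peptide=M
pos 5: CCA -> P; peptide=MP
pos 8: UCA -> S; peptide=MPS
pos 11: AGU -> S; peptide=MPSS
pos 14: GGA -> G; peptide=MPSSG
pos 17: AGA -> R; peptide=MPSSGR
pos 20: GCA -> A; peptide=MPSSGRA
pos 23: ACG -> T; peptide=MPSSGRAT
pos 26: GGU -> G; peptide=MPSSGRATG
pos 29: CCU -> P; peptide=MPSSGRATGP
pos 32: GGU -> G; peptide=MPSSGRATGPG
pos 35: AGC -> S; peptide=MPSSGRATGPGS
pos 38: UAG -> STOP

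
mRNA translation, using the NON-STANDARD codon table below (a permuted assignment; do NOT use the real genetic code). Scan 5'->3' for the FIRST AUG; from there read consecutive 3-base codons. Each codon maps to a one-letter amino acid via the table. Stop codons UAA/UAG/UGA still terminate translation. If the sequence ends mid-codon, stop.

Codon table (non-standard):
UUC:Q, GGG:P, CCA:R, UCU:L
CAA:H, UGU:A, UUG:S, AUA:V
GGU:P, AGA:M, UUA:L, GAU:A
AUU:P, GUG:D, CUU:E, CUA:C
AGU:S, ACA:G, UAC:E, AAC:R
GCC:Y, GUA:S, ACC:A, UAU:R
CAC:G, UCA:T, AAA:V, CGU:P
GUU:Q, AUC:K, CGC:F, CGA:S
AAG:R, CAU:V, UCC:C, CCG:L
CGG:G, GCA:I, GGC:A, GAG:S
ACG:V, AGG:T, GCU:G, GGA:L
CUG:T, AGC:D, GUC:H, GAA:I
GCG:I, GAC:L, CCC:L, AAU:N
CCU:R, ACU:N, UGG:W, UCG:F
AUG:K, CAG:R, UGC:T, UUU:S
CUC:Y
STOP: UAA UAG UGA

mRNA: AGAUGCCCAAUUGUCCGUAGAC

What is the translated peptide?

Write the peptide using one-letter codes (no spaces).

Answer: KLNAL

Derivation:
start AUG at pos 2
pos 2: AUG -> K; peptide=K
pos 5: CCC -> L; peptide=KL
pos 8: AAU -> N; peptide=KLN
pos 11: UGU -> A; peptide=KLNA
pos 14: CCG -> L; peptide=KLNAL
pos 17: UAG -> STOP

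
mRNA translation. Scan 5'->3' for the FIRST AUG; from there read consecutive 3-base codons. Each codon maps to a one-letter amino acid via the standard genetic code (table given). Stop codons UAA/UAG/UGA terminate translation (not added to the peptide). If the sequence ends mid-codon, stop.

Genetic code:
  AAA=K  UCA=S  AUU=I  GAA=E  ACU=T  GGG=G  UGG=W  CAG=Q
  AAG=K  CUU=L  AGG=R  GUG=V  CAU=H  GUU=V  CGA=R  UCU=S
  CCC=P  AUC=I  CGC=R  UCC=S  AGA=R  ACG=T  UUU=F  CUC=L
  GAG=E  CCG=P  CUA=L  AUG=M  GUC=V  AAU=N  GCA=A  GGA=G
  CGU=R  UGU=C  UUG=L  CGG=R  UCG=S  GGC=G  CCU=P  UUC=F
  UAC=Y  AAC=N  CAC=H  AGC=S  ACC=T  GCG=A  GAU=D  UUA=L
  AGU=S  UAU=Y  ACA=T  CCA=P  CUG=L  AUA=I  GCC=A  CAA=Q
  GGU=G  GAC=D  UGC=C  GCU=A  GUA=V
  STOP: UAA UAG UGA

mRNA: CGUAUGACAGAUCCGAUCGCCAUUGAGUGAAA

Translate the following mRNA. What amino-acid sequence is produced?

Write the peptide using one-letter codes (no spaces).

Answer: MTDPIAIE

Derivation:
start AUG at pos 3
pos 3: AUG -> M; peptide=M
pos 6: ACA -> T; peptide=MT
pos 9: GAU -> D; peptide=MTD
pos 12: CCG -> P; peptide=MTDP
pos 15: AUC -> I; peptide=MTDPI
pos 18: GCC -> A; peptide=MTDPIA
pos 21: AUU -> I; peptide=MTDPIAI
pos 24: GAG -> E; peptide=MTDPIAIE
pos 27: UGA -> STOP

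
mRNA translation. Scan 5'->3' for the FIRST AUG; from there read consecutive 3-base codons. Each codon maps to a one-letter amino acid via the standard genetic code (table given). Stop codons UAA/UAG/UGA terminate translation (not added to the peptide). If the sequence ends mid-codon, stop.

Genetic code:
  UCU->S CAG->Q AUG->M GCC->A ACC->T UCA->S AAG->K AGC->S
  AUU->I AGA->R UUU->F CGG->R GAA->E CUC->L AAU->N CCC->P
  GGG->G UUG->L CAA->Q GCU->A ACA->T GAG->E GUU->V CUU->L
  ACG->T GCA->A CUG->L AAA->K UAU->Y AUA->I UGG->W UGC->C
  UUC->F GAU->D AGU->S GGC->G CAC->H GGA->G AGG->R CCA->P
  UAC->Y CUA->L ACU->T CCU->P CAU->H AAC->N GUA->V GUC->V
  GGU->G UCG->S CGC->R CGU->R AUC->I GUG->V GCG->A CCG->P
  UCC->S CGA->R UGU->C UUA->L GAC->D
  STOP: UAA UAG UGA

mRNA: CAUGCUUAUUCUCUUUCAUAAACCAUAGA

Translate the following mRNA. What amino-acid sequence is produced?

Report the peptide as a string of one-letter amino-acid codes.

start AUG at pos 1
pos 1: AUG -> M; peptide=M
pos 4: CUU -> L; peptide=ML
pos 7: AUU -> I; peptide=MLI
pos 10: CUC -> L; peptide=MLIL
pos 13: UUU -> F; peptide=MLILF
pos 16: CAU -> H; peptide=MLILFH
pos 19: AAA -> K; peptide=MLILFHK
pos 22: CCA -> P; peptide=MLILFHKP
pos 25: UAG -> STOP

Answer: MLILFHKP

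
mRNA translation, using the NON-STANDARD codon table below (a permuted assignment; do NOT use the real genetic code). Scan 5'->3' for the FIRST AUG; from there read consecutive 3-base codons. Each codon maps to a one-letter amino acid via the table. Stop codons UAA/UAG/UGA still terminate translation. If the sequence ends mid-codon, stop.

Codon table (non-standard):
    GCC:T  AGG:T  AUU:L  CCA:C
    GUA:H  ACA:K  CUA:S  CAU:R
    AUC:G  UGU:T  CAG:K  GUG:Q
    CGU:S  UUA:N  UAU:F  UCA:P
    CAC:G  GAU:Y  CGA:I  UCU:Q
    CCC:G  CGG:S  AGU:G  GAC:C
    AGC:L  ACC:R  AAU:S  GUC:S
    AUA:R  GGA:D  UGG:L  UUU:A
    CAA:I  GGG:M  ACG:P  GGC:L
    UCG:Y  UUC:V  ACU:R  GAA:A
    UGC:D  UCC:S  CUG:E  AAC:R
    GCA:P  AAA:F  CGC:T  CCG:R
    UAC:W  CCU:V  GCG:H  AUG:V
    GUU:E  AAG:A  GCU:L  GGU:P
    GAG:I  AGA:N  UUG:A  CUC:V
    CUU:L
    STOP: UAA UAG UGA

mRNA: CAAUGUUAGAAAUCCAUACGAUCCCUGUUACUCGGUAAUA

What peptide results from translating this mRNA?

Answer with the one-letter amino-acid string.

start AUG at pos 2
pos 2: AUG -> V; peptide=V
pos 5: UUA -> N; peptide=VN
pos 8: GAA -> A; peptide=VNA
pos 11: AUC -> G; peptide=VNAG
pos 14: CAU -> R; peptide=VNAGR
pos 17: ACG -> P; peptide=VNAGRP
pos 20: AUC -> G; peptide=VNAGRPG
pos 23: CCU -> V; peptide=VNAGRPGV
pos 26: GUU -> E; peptide=VNAGRPGVE
pos 29: ACU -> R; peptide=VNAGRPGVER
pos 32: CGG -> S; peptide=VNAGRPGVERS
pos 35: UAA -> STOP

Answer: VNAGRPGVERS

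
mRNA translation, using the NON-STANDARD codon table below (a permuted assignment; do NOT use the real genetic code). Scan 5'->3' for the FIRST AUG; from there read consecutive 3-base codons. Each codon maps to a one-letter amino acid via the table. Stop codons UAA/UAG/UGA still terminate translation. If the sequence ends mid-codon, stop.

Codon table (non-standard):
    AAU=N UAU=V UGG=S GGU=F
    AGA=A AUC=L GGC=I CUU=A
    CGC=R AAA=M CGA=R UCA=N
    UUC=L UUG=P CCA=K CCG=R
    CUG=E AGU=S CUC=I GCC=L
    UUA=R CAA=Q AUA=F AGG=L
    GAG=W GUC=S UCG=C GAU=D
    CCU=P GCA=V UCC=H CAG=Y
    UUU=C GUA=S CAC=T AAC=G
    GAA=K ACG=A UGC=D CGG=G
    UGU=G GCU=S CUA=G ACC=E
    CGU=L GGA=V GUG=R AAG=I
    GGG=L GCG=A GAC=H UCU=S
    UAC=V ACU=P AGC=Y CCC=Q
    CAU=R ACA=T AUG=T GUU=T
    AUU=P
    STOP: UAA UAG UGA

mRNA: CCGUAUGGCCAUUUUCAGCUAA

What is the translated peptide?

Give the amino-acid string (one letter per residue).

start AUG at pos 4
pos 4: AUG -> T; peptide=T
pos 7: GCC -> L; peptide=TL
pos 10: AUU -> P; peptide=TLP
pos 13: UUC -> L; peptide=TLPL
pos 16: AGC -> Y; peptide=TLPLY
pos 19: UAA -> STOP

Answer: TLPLY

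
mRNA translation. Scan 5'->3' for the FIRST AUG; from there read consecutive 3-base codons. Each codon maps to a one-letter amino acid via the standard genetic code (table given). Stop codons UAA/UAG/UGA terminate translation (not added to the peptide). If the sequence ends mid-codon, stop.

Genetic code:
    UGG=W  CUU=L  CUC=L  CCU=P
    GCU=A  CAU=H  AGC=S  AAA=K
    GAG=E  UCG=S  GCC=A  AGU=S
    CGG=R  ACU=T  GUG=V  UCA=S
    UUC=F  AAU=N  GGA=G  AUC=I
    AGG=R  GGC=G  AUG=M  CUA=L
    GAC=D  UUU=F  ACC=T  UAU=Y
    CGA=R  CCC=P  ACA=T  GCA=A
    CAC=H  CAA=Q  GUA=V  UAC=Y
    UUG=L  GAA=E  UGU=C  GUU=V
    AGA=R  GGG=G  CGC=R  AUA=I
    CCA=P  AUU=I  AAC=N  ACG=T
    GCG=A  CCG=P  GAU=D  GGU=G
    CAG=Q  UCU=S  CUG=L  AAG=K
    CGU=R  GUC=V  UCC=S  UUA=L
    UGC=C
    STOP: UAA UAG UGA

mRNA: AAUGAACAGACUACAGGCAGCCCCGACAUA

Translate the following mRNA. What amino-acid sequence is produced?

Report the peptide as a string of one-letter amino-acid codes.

start AUG at pos 1
pos 1: AUG -> M; peptide=M
pos 4: AAC -> N; peptide=MN
pos 7: AGA -> R; peptide=MNR
pos 10: CUA -> L; peptide=MNRL
pos 13: CAG -> Q; peptide=MNRLQ
pos 16: GCA -> A; peptide=MNRLQA
pos 19: GCC -> A; peptide=MNRLQAA
pos 22: CCG -> P; peptide=MNRLQAAP
pos 25: ACA -> T; peptide=MNRLQAAPT
pos 28: only 2 nt remain (<3), stop (end of mRNA)

Answer: MNRLQAAPT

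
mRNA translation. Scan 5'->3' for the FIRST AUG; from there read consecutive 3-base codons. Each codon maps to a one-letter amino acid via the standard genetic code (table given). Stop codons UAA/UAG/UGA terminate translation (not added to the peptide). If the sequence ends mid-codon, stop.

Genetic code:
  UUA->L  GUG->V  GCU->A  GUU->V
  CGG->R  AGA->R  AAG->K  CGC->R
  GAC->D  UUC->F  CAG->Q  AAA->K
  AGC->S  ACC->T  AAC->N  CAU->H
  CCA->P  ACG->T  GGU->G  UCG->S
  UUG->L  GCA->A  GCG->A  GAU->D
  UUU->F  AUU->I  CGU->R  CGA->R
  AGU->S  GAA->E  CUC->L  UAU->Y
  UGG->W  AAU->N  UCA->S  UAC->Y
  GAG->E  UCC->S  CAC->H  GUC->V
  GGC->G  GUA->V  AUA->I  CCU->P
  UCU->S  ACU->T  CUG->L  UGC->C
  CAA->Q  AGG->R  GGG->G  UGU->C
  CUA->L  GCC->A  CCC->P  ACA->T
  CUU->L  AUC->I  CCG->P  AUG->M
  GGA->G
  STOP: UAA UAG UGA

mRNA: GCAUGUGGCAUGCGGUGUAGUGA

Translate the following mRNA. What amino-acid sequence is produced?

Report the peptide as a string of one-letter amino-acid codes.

Answer: MWHAV

Derivation:
start AUG at pos 2
pos 2: AUG -> M; peptide=M
pos 5: UGG -> W; peptide=MW
pos 8: CAU -> H; peptide=MWH
pos 11: GCG -> A; peptide=MWHA
pos 14: GUG -> V; peptide=MWHAV
pos 17: UAG -> STOP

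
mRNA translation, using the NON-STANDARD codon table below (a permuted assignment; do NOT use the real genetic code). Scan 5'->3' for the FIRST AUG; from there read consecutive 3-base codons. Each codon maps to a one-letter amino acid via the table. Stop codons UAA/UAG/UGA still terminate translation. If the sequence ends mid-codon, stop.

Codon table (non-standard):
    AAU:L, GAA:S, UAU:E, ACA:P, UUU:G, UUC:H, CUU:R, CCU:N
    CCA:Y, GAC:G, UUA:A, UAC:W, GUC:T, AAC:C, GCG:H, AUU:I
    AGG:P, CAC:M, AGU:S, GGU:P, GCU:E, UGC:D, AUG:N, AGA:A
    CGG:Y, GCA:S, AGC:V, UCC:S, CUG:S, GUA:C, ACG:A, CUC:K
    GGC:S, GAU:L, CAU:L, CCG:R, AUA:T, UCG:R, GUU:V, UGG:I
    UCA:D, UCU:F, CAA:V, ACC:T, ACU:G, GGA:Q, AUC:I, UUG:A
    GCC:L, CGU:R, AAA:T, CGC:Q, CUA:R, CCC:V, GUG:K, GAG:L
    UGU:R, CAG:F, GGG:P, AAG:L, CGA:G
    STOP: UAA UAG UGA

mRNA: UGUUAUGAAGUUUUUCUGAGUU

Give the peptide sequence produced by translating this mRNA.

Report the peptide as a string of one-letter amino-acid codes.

start AUG at pos 4
pos 4: AUG -> N; peptide=N
pos 7: AAG -> L; peptide=NL
pos 10: UUU -> G; peptide=NLG
pos 13: UUC -> H; peptide=NLGH
pos 16: UGA -> STOP

Answer: NLGH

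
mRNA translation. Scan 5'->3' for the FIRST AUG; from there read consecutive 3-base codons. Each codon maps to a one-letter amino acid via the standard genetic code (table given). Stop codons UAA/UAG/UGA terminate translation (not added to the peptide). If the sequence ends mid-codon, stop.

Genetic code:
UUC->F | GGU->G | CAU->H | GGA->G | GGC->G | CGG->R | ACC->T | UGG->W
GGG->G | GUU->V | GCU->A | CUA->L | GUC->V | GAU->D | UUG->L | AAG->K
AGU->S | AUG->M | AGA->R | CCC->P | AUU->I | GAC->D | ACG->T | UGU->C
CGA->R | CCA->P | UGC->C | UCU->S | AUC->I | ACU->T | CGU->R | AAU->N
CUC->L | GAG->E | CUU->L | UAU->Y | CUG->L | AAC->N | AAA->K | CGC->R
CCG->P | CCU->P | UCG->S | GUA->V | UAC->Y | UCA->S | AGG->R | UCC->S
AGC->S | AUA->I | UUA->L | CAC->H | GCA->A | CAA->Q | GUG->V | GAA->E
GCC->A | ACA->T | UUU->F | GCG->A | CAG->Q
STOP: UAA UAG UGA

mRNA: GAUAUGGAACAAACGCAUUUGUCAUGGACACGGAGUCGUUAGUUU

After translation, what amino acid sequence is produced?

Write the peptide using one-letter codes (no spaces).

Answer: MEQTHLSWTRSR

Derivation:
start AUG at pos 3
pos 3: AUG -> M; peptide=M
pos 6: GAA -> E; peptide=ME
pos 9: CAA -> Q; peptide=MEQ
pos 12: ACG -> T; peptide=MEQT
pos 15: CAU -> H; peptide=MEQTH
pos 18: UUG -> L; peptide=MEQTHL
pos 21: UCA -> S; peptide=MEQTHLS
pos 24: UGG -> W; peptide=MEQTHLSW
pos 27: ACA -> T; peptide=MEQTHLSWT
pos 30: CGG -> R; peptide=MEQTHLSWTR
pos 33: AGU -> S; peptide=MEQTHLSWTRS
pos 36: CGU -> R; peptide=MEQTHLSWTRSR
pos 39: UAG -> STOP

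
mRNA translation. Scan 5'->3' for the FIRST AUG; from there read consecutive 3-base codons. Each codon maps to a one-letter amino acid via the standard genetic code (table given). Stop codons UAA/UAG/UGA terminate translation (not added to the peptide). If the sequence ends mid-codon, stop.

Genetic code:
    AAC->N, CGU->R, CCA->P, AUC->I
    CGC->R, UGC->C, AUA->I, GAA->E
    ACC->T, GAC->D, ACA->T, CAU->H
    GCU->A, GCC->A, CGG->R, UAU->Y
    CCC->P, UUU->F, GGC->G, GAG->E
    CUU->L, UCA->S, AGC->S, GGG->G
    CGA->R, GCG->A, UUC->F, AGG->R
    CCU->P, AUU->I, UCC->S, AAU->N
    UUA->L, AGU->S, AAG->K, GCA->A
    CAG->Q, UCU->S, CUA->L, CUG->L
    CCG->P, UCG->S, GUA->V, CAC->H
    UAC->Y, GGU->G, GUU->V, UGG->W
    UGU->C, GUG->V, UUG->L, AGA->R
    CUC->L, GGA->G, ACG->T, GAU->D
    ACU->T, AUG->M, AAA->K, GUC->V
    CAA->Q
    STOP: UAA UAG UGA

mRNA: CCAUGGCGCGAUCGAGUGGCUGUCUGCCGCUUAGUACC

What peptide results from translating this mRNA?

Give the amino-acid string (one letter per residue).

start AUG at pos 2
pos 2: AUG -> M; peptide=M
pos 5: GCG -> A; peptide=MA
pos 8: CGA -> R; peptide=MAR
pos 11: UCG -> S; peptide=MARS
pos 14: AGU -> S; peptide=MARSS
pos 17: GGC -> G; peptide=MARSSG
pos 20: UGU -> C; peptide=MARSSGC
pos 23: CUG -> L; peptide=MARSSGCL
pos 26: CCG -> P; peptide=MARSSGCLP
pos 29: CUU -> L; peptide=MARSSGCLPL
pos 32: AGU -> S; peptide=MARSSGCLPLS
pos 35: ACC -> T; peptide=MARSSGCLPLST
pos 38: only 0 nt remain (<3), stop (end of mRNA)

Answer: MARSSGCLPLST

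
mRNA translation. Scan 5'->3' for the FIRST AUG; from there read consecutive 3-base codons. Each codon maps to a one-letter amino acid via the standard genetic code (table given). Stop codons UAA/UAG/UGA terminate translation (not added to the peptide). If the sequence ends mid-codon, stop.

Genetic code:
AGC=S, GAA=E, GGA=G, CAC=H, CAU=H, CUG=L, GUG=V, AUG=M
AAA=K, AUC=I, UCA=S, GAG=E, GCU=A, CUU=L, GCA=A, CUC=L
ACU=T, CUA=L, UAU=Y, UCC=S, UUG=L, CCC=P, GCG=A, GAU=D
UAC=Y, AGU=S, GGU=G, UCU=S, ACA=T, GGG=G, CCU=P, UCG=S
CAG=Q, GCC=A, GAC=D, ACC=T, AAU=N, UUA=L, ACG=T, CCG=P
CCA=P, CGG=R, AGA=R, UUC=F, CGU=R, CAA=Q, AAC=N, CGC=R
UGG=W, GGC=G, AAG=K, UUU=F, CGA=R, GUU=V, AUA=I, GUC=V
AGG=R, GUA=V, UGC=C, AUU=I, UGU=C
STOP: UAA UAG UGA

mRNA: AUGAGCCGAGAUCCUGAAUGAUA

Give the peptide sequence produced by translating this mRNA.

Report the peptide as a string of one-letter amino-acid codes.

Answer: MSRDPE

Derivation:
start AUG at pos 0
pos 0: AUG -> M; peptide=M
pos 3: AGC -> S; peptide=MS
pos 6: CGA -> R; peptide=MSR
pos 9: GAU -> D; peptide=MSRD
pos 12: CCU -> P; peptide=MSRDP
pos 15: GAA -> E; peptide=MSRDPE
pos 18: UGA -> STOP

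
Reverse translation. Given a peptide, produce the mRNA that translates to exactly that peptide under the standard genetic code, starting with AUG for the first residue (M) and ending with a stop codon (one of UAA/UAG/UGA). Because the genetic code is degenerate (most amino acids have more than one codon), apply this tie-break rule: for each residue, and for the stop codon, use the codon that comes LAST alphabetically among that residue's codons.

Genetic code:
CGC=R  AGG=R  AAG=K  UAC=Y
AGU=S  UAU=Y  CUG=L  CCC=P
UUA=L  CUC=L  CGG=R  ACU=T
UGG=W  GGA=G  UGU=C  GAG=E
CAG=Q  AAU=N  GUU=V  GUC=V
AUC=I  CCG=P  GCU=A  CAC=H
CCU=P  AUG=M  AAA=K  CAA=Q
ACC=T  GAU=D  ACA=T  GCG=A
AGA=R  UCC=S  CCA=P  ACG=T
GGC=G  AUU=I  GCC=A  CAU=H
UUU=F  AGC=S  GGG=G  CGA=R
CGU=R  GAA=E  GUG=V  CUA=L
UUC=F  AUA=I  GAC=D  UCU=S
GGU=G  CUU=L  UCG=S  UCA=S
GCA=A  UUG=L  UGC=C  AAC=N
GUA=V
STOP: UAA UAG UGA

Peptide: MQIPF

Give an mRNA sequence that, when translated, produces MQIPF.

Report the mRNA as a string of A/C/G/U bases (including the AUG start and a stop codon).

Answer: mRNA: AUGCAGAUUCCUUUUUGA

Derivation:
residue 1: M -> AUG (start codon)
residue 2: Q codons sorted = CAA,CAG -> pick last = CAG
residue 3: I codons sorted = AUA,AUC,AUU -> pick last = AUU
residue 4: P codons sorted = CCA,CCC,CCG,CCU -> pick last = CCU
residue 5: F codons sorted = UUC,UUU -> pick last = UUU
terminator: stop codons sorted = UAA,UAG,UGA -> pick last = UGA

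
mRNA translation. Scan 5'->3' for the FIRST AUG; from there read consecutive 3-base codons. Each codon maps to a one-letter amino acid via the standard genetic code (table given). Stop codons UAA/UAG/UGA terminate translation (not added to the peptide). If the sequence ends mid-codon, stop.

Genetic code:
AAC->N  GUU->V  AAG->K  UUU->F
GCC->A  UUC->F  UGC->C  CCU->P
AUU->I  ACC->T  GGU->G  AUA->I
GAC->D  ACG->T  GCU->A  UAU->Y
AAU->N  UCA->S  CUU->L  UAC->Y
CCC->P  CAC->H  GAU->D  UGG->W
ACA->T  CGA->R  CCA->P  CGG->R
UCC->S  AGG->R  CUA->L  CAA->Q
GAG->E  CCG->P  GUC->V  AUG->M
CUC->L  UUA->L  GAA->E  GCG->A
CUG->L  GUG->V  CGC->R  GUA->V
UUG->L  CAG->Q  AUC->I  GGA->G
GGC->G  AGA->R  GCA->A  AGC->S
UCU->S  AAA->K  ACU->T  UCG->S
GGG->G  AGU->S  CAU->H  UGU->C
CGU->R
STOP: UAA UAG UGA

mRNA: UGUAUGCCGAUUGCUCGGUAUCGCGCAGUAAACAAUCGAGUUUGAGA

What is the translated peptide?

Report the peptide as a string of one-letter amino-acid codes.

Answer: MPIARYRAVNNRV

Derivation:
start AUG at pos 3
pos 3: AUG -> M; peptide=M
pos 6: CCG -> P; peptide=MP
pos 9: AUU -> I; peptide=MPI
pos 12: GCU -> A; peptide=MPIA
pos 15: CGG -> R; peptide=MPIAR
pos 18: UAU -> Y; peptide=MPIARY
pos 21: CGC -> R; peptide=MPIARYR
pos 24: GCA -> A; peptide=MPIARYRA
pos 27: GUA -> V; peptide=MPIARYRAV
pos 30: AAC -> N; peptide=MPIARYRAVN
pos 33: AAU -> N; peptide=MPIARYRAVNN
pos 36: CGA -> R; peptide=MPIARYRAVNNR
pos 39: GUU -> V; peptide=MPIARYRAVNNRV
pos 42: UGA -> STOP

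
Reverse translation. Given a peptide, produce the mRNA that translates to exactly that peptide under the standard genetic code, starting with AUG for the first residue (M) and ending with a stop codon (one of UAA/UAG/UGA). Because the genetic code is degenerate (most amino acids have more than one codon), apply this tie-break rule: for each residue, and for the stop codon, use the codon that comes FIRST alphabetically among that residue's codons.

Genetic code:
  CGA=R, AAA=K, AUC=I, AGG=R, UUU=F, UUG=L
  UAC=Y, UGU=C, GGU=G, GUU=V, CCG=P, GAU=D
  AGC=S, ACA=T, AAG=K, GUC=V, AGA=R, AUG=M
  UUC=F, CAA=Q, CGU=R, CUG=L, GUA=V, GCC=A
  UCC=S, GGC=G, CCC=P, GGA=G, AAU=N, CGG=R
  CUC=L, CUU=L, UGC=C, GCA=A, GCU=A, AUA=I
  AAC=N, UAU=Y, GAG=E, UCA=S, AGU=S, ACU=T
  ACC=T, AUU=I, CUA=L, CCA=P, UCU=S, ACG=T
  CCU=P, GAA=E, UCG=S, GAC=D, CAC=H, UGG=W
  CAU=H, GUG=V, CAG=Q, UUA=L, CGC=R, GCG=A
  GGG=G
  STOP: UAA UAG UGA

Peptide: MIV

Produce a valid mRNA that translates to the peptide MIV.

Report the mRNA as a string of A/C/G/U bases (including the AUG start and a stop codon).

residue 1: M -> AUG (start codon)
residue 2: I codons sorted = AUA,AUC,AUU -> pick first = AUA
residue 3: V codons sorted = GUA,GUC,GUG,GUU -> pick first = GUA
terminator: stop codons sorted = UAA,UAG,UGA -> pick first = UAA

Answer: mRNA: AUGAUAGUAUAA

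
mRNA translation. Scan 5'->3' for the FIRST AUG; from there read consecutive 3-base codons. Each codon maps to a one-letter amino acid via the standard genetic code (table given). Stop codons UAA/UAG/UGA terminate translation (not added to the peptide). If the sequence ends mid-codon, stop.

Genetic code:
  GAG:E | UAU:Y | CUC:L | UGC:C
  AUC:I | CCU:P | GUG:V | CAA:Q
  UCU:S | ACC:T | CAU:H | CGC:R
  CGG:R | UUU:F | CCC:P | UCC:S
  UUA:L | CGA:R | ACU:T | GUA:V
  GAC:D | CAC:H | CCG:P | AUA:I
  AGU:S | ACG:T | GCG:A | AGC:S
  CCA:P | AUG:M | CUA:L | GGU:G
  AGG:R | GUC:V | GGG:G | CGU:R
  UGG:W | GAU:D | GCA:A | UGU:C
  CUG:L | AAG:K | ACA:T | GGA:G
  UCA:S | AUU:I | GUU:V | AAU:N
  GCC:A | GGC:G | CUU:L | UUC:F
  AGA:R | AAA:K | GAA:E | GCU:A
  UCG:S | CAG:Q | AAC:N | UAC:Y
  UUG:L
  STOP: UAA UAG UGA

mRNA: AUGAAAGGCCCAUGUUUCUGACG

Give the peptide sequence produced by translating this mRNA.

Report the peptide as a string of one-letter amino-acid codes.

Answer: MKGPCF

Derivation:
start AUG at pos 0
pos 0: AUG -> M; peptide=M
pos 3: AAA -> K; peptide=MK
pos 6: GGC -> G; peptide=MKG
pos 9: CCA -> P; peptide=MKGP
pos 12: UGU -> C; peptide=MKGPC
pos 15: UUC -> F; peptide=MKGPCF
pos 18: UGA -> STOP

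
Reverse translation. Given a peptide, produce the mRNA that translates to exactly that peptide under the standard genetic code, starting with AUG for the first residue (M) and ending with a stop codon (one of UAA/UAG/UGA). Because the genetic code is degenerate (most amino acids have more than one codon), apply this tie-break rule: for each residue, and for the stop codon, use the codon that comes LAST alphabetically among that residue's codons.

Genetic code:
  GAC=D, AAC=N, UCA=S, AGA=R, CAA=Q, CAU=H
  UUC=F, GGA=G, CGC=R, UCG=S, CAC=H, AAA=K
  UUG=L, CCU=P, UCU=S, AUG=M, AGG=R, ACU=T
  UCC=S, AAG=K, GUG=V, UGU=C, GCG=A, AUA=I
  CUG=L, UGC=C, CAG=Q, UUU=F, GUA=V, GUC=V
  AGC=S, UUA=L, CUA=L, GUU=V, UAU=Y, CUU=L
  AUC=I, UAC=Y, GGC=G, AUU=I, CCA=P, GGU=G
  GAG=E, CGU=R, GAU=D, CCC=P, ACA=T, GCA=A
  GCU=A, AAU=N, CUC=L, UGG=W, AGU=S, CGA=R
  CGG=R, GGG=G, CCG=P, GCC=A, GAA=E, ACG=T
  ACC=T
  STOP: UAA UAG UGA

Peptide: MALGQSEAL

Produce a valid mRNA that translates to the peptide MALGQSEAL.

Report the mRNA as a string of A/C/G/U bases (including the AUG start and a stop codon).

Answer: mRNA: AUGGCUUUGGGUCAGUCUGAGGCUUUGUGA

Derivation:
residue 1: M -> AUG (start codon)
residue 2: A codons sorted = GCA,GCC,GCG,GCU -> pick last = GCU
residue 3: L codons sorted = CUA,CUC,CUG,CUU,UUA,UUG -> pick last = UUG
residue 4: G codons sorted = GGA,GGC,GGG,GGU -> pick last = GGU
residue 5: Q codons sorted = CAA,CAG -> pick last = CAG
residue 6: S codons sorted = AGC,AGU,UCA,UCC,UCG,UCU -> pick last = UCU
residue 7: E codons sorted = GAA,GAG -> pick last = GAG
residue 8: A codons sorted = GCA,GCC,GCG,GCU -> pick last = GCU
residue 9: L codons sorted = CUA,CUC,CUG,CUU,UUA,UUG -> pick last = UUG
terminator: stop codons sorted = UAA,UAG,UGA -> pick last = UGA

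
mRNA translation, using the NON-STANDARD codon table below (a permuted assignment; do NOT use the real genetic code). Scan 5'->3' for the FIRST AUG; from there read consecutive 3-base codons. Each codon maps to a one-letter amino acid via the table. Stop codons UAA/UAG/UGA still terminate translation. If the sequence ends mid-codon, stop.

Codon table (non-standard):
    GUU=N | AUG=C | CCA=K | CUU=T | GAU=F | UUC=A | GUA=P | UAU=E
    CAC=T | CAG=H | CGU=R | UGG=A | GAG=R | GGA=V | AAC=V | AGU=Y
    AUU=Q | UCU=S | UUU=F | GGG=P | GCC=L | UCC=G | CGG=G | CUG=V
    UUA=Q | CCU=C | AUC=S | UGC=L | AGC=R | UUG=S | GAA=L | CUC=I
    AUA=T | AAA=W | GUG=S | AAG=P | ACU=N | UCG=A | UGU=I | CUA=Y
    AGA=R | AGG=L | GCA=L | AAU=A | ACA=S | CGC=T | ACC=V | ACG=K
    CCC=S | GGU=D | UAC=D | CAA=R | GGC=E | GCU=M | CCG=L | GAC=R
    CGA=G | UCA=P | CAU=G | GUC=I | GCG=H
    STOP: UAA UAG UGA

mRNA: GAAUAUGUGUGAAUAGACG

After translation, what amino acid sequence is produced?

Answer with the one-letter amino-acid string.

Answer: CIL

Derivation:
start AUG at pos 4
pos 4: AUG -> C; peptide=C
pos 7: UGU -> I; peptide=CI
pos 10: GAA -> L; peptide=CIL
pos 13: UAG -> STOP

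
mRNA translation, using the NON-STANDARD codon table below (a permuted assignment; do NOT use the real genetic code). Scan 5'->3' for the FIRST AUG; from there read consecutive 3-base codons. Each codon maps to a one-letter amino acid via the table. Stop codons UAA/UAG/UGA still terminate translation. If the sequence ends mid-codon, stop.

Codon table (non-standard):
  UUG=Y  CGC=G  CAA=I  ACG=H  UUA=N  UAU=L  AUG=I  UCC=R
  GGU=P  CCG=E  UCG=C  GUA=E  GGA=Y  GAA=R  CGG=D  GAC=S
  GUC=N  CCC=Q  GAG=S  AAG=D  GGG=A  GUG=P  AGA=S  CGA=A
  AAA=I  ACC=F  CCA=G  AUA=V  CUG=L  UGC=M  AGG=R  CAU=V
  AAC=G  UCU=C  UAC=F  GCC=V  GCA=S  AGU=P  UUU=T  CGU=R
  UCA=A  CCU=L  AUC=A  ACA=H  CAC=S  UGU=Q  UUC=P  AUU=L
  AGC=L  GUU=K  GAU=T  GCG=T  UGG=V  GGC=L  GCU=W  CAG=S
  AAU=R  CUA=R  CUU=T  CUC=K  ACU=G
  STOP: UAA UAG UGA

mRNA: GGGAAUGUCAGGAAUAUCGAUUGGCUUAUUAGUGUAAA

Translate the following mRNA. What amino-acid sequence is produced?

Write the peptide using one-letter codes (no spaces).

Answer: IAYVCLLNNP

Derivation:
start AUG at pos 4
pos 4: AUG -> I; peptide=I
pos 7: UCA -> A; peptide=IA
pos 10: GGA -> Y; peptide=IAY
pos 13: AUA -> V; peptide=IAYV
pos 16: UCG -> C; peptide=IAYVC
pos 19: AUU -> L; peptide=IAYVCL
pos 22: GGC -> L; peptide=IAYVCLL
pos 25: UUA -> N; peptide=IAYVCLLN
pos 28: UUA -> N; peptide=IAYVCLLNN
pos 31: GUG -> P; peptide=IAYVCLLNNP
pos 34: UAA -> STOP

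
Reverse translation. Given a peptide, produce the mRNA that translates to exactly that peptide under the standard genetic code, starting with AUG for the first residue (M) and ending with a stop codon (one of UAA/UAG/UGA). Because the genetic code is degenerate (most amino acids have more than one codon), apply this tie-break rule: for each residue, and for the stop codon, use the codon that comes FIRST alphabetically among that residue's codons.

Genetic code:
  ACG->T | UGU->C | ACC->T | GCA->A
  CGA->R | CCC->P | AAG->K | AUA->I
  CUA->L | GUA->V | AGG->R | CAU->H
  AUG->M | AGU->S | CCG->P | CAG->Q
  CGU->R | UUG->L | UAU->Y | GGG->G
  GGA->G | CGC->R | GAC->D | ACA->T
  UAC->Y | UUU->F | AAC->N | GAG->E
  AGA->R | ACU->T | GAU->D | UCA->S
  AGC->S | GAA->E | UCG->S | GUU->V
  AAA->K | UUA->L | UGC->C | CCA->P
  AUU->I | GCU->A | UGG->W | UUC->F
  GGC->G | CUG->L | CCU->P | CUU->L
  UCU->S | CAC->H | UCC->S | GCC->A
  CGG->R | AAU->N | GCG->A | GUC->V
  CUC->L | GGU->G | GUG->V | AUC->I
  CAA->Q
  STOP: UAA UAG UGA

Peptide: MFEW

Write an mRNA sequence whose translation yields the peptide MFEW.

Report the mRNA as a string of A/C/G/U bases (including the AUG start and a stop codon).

Answer: mRNA: AUGUUCGAAUGGUAA

Derivation:
residue 1: M -> AUG (start codon)
residue 2: F codons sorted = UUC,UUU -> pick first = UUC
residue 3: E codons sorted = GAA,GAG -> pick first = GAA
residue 4: W -> UGG (only codon)
terminator: stop codons sorted = UAA,UAG,UGA -> pick first = UAA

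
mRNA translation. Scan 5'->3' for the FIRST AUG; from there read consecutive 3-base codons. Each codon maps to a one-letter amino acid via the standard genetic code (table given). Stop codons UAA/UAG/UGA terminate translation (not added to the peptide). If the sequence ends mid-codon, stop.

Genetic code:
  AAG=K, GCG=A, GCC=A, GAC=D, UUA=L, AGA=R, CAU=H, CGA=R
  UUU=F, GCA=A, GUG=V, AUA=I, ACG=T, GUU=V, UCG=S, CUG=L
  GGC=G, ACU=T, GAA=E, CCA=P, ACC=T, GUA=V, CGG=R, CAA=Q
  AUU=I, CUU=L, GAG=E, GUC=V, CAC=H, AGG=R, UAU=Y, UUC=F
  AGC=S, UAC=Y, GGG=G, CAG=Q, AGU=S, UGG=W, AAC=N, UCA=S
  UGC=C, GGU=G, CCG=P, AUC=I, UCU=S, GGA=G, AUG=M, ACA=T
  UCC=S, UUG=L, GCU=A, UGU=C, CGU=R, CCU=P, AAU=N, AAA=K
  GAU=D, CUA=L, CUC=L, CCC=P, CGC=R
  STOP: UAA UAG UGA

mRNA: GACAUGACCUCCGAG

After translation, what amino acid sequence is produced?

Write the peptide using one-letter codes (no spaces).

Answer: MTSE

Derivation:
start AUG at pos 3
pos 3: AUG -> M; peptide=M
pos 6: ACC -> T; peptide=MT
pos 9: UCC -> S; peptide=MTS
pos 12: GAG -> E; peptide=MTSE
pos 15: only 0 nt remain (<3), stop (end of mRNA)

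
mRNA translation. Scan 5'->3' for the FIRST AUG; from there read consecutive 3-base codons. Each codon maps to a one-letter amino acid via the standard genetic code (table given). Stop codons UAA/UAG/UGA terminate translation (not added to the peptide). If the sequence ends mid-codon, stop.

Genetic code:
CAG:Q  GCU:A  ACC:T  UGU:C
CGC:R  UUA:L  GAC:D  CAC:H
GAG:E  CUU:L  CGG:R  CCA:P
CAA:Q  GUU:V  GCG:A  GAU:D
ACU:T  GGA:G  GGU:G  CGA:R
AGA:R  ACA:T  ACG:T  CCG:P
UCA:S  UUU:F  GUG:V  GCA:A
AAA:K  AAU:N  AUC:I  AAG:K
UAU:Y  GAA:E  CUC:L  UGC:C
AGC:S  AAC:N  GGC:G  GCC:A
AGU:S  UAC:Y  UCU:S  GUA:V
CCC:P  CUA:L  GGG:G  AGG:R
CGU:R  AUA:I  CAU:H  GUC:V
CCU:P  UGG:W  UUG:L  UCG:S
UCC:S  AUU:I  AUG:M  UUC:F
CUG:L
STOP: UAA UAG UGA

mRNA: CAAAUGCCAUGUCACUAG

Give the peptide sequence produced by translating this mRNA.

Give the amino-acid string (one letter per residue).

start AUG at pos 3
pos 3: AUG -> M; peptide=M
pos 6: CCA -> P; peptide=MP
pos 9: UGU -> C; peptide=MPC
pos 12: CAC -> H; peptide=MPCH
pos 15: UAG -> STOP

Answer: MPCH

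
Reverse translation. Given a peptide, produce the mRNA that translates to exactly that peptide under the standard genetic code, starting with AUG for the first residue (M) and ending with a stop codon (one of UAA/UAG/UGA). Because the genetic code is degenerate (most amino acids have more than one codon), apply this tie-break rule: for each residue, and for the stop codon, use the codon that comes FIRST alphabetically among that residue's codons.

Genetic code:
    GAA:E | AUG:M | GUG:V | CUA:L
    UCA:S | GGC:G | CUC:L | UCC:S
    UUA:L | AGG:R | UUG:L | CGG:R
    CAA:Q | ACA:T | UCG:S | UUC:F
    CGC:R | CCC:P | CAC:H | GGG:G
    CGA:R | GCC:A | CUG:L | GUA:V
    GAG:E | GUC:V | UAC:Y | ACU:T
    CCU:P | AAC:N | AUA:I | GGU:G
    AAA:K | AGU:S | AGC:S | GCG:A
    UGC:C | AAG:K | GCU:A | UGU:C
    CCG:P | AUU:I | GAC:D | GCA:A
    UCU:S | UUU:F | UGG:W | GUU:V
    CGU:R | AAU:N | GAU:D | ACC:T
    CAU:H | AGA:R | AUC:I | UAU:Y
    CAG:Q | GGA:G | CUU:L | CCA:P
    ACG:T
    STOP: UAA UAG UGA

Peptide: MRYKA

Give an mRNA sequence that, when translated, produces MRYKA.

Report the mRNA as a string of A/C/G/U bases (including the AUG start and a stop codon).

Answer: mRNA: AUGAGAUACAAAGCAUAA

Derivation:
residue 1: M -> AUG (start codon)
residue 2: R codons sorted = AGA,AGG,CGA,CGC,CGG,CGU -> pick first = AGA
residue 3: Y codons sorted = UAC,UAU -> pick first = UAC
residue 4: K codons sorted = AAA,AAG -> pick first = AAA
residue 5: A codons sorted = GCA,GCC,GCG,GCU -> pick first = GCA
terminator: stop codons sorted = UAA,UAG,UGA -> pick first = UAA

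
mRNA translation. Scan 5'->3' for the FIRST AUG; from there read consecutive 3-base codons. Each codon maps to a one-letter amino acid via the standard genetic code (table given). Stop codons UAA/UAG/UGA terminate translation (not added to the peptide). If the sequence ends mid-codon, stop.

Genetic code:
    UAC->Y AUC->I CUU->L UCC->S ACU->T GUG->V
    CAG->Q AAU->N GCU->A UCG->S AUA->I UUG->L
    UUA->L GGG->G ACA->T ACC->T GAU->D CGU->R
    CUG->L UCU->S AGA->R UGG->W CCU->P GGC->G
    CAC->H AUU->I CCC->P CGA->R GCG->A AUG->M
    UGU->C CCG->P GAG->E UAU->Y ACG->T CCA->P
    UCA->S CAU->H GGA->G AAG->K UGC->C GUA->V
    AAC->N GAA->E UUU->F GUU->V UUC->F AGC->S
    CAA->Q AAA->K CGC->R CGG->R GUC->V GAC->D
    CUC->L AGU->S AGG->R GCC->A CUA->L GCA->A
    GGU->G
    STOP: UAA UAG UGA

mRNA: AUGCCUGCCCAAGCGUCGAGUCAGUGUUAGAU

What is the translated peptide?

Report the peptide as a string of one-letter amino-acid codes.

start AUG at pos 0
pos 0: AUG -> M; peptide=M
pos 3: CCU -> P; peptide=MP
pos 6: GCC -> A; peptide=MPA
pos 9: CAA -> Q; peptide=MPAQ
pos 12: GCG -> A; peptide=MPAQA
pos 15: UCG -> S; peptide=MPAQAS
pos 18: AGU -> S; peptide=MPAQASS
pos 21: CAG -> Q; peptide=MPAQASSQ
pos 24: UGU -> C; peptide=MPAQASSQC
pos 27: UAG -> STOP

Answer: MPAQASSQC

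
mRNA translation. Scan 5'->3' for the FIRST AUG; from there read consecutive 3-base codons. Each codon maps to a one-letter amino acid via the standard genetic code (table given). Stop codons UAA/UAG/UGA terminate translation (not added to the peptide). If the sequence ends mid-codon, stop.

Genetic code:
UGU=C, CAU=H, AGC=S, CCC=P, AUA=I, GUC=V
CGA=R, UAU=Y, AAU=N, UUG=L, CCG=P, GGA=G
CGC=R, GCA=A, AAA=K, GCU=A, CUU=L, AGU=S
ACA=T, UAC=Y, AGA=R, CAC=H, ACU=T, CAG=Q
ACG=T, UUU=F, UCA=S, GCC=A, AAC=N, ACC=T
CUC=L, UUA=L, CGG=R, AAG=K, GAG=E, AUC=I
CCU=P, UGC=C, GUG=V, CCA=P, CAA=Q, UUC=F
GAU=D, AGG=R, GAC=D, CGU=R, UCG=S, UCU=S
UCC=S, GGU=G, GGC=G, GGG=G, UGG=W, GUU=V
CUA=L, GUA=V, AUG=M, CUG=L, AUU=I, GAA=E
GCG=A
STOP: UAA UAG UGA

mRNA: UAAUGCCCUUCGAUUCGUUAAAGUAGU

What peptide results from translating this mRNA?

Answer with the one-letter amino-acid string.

Answer: MPFDSLK

Derivation:
start AUG at pos 2
pos 2: AUG -> M; peptide=M
pos 5: CCC -> P; peptide=MP
pos 8: UUC -> F; peptide=MPF
pos 11: GAU -> D; peptide=MPFD
pos 14: UCG -> S; peptide=MPFDS
pos 17: UUA -> L; peptide=MPFDSL
pos 20: AAG -> K; peptide=MPFDSLK
pos 23: UAG -> STOP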